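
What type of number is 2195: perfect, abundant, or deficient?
deficient

Proper divisors of 2195: sum = 1 + 5 + 439 = 445
Since 445 < 2195, 2195 is deficient.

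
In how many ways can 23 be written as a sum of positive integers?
1255

p(n) counts ways to write n as a sum of positive integers (order ignored).
Euler's pentagonal recurrence: p(k) = p(k-1) + p(k-2) - p(k-5) - p(k-7) + p(k-12) + p(k-15) - ... (offsets j(3j∓1)/2, signs ++--, p(0)=1, p(<0)=0).
DP table for k = 0..22: p(0)=1, p(1)=1, p(2)=2, p(3)=3, p(4)=5, p(5)=7, p(6)=11, p(7)=15, p(8)=22, p(9)=30, p(10)=42, p(11)=56, p(12)=77, p(13)=101, p(14)=135, p(15)=176, p(16)=231, p(17)=297, p(18)=385, p(19)=490, p(20)=627, p(21)=792, p(22)=1002.
Final step: p(23) = p(22) + p(21) - p(18) - p(16) + p(11) + p(8) - p(1)
= 1002 + 792 - 385 - 231 + 56 + 22 - 1
= 1255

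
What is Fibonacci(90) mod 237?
223

Matrix identity: Q^n = [[F_(n+1), F_n], [F_n, F_(n-1)]] with Q = [[1,1],[1,0]].
n = 90 = 1011010₂. Square-and-multiply, entries mod 237:
Q^1 = [[1,1],[1,0]]
Q^2 = (Q^1)² = [[2,1],[1,1]]
Q^5 = (Q^2)²·Q = [[8,5],[5,3]]
Q^11 = (Q^5)²·Q = [[144,89],[89,55]]
Q^22 = (Q^11)² = [[217,173],[173,44]]
Q^45 = (Q^22)²·Q = [[116,230],[230,123]]
Q^90 = (Q^45)² = [[233,223],[223,10]]
F_90 mod 237 = Q^90[0][1] = 223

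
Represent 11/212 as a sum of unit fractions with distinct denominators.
1/20 + 1/530

Greedy algorithm:
11/212: ceiling(212/11) = 20, use 1/20
1/530: ceiling(530/1) = 530, use 1/530
Result: 11/212 = 1/20 + 1/530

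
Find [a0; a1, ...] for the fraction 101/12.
[8; 2, 2, 2]

Euclidean algorithm steps:
101 = 8 × 12 + 5
12 = 2 × 5 + 2
5 = 2 × 2 + 1
2 = 2 × 1 + 0
Continued fraction: [8; 2, 2, 2]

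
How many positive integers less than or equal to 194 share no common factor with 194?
96

194 = 2 × 97
φ(n) = n × ∏(1 - 1/p) for each prime p dividing n
φ(194) = 194 × (1 - 1/2) × (1 - 1/97) = 96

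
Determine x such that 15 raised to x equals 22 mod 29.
2

Baby-step giant-step with step n = ⌈√29⌉ = 6.
Baby steps 15^j mod 29 (j:value) for j=0..5: 0:1, 1:15, 2:22, 3:11, 4:20, 5:10.
h = 22 is already in the table at j=2, so x = 2.
Check: 15^2 ≡ 22 (mod 29).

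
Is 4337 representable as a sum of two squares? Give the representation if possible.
44² + 49² (a=44, b=49)

Factorization: 4337 = 4337
By Fermat: n is sum of two squares iff every prime p ≡ 3 (mod 4) appears to even power.
All primes ≡ 3 (mod 4) appear to even power.
Search a = 0, 1, 2, … for 4337 - a² a perfect square: first hit at a = 44: 4337 - 1936 = 2401 = 49².
4337 = 44² + 49² = 1936 + 2401 ✓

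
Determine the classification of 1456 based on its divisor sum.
abundant

Proper divisors of 1456: sum = 1 + 2 + 4 + 7 + 8 + 13 + 14 + 16 + ... + 182 + 208 + 364 + 728 (19 divisors) = 2016
Since 2016 > 1456, 1456 is abundant.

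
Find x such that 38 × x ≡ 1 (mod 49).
40

gcd(38, 49) = 1, so the inverse exists.
Extended Euclidean algorithm on (49, 38):
49 = 1 × 38 + 11  ⟹  11 = (1)·49 + (-1)·38
38 = 3 × 11 + 5  ⟹  5 = (-3)·49 + (4)·38
11 = 2 × 5 + 1  ⟹  1 = (7)·49 + (-9)·38
So (-9)·38 ≡ 1 (mod 49), i.e. 38^(-1) ≡ -9 ≡ 40 (mod 49).
Check: 38 × 40 = 1520 ≡ 1 (mod 49)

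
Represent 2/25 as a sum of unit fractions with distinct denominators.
1/13 + 1/325

Greedy algorithm:
2/25: ceiling(25/2) = 13, use 1/13
1/325: ceiling(325/1) = 325, use 1/325
Result: 2/25 = 1/13 + 1/325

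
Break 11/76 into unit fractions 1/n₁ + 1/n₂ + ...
1/7 + 1/532

Greedy algorithm:
11/76: ceiling(76/11) = 7, use 1/7
1/532: ceiling(532/1) = 532, use 1/532
Result: 11/76 = 1/7 + 1/532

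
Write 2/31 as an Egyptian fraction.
1/16 + 1/496

Greedy algorithm:
2/31: ceiling(31/2) = 16, use 1/16
1/496: ceiling(496/1) = 496, use 1/496
Result: 2/31 = 1/16 + 1/496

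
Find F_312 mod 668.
392

Matrix identity: Q^n = [[F_(n+1), F_n], [F_n, F_(n-1)]] with Q = [[1,1],[1,0]].
n = 312 = 100111000₂. Square-and-multiply, entries mod 668:
Q^1 = [[1,1],[1,0]]
Q^2 = (Q^1)² = [[2,1],[1,1]]
Q^4 = (Q^2)² = [[5,3],[3,2]]
Q^9 = (Q^4)²·Q = [[55,34],[34,21]]
Q^19 = (Q^9)²·Q = [[85,173],[173,580]]
Q^39 = (Q^19)²·Q = [[563,414],[414,149]]
Q^78 = (Q^39)² = [[57,180],[180,545]]
Q^156 = (Q^78)² = [[245,144],[144,101]]
Q^312 = (Q^156)² = [[601,392],[392,209]]
F_312 mod 668 = Q^312[0][1] = 392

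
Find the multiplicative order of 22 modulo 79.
13

79 is prime, so ord(22) divides φ(79) = 78.
Divisors of 78: 1, 2, 3, 6, 13, 26, 39, 78.
Repeated squaring: 22^1 ≡ 22, 22^2 ≡ 10, 22^4 ≡ 21, 22^8 ≡ 46, 22^16 ≡ 62, 22^32 ≡ 52, 22^64 ≡ 18 (mod 79).
Test 22^d mod 79 for each divisor d in increasing order:
22^1 ≡ 22
22^2 ≡ 10
22^3 = 22^2·22^1 ≡ 62
22^6 = 22^4·22^2 ≡ 52
22^13 = 22^8·22^4·22^1 ≡ 1  ← first divisor giving 1
The order is 13.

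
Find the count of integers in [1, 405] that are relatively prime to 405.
216

405 = 3^4 × 5
φ(n) = n × ∏(1 - 1/p) for each prime p dividing n
φ(405) = 405 × (1 - 1/3) × (1 - 1/5) = 216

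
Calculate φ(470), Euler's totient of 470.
184

470 = 2 × 5 × 47
φ(n) = n × ∏(1 - 1/p) for each prime p dividing n
φ(470) = 470 × (1 - 1/2) × (1 - 1/5) × (1 - 1/47) = 184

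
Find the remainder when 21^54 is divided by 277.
175

Repeated squaring. Binary of 54 = 110110.
21^1 ≡ 21 (mod 277); 21^2 ≡ 164 (mod 277); 21^4 ≡ 27 (mod 277); 21^8 ≡ 175 (mod 277); 21^16 ≡ 155 (mod 277); 21^32 ≡ 203 (mod 277)
21^54 = 21^2 × 21^4 × 21^16 × 21^32 ≡ 175 (mod 277)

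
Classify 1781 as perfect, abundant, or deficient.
deficient

Proper divisors of 1781: sum = 1 + 13 + 137 = 151
Since 151 < 1781, 1781 is deficient.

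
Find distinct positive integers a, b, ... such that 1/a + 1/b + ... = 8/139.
1/18 + 1/501 + 1/417834

Greedy algorithm:
8/139: ceiling(139/8) = 18, use 1/18
5/2502: ceiling(2502/5) = 501, use 1/501
1/417834: ceiling(417834/1) = 417834, use 1/417834
Result: 8/139 = 1/18 + 1/501 + 1/417834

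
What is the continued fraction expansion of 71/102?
[0; 1, 2, 3, 2, 4]

Euclidean algorithm steps:
71 = 0 × 102 + 71
102 = 1 × 71 + 31
71 = 2 × 31 + 9
31 = 3 × 9 + 4
9 = 2 × 4 + 1
4 = 4 × 1 + 0
Continued fraction: [0; 1, 2, 3, 2, 4]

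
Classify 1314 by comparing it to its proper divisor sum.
abundant

Proper divisors of 1314: sum = 1 + 2 + 3 + 6 + 9 + 18 + 73 + 146 + 219 + 438 + 657 = 1572
Since 1572 > 1314, 1314 is abundant.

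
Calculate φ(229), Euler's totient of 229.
228

229 = 229
φ(n) = n × ∏(1 - 1/p) for each prime p dividing n
φ(229) = 229 × (1 - 1/229) = 228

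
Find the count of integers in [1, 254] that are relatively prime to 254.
126

254 = 2 × 127
φ(n) = n × ∏(1 - 1/p) for each prime p dividing n
φ(254) = 254 × (1 - 1/2) × (1 - 1/127) = 126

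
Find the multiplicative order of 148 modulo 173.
43

173 is prime, so ord(148) divides φ(173) = 172.
Divisors of 172: 1, 2, 4, 43, 86, 172.
Repeated squaring: 148^1 ≡ 148, 148^2 ≡ 106, 148^4 ≡ 164, 148^8 ≡ 81, 148^16 ≡ 160, 148^32 ≡ 169, 148^64 ≡ 16, 148^128 ≡ 83 (mod 173).
Test 148^d mod 173 for each divisor d in increasing order:
148^1 ≡ 148
148^2 ≡ 106
148^4 ≡ 164
148^43 = 148^32·148^8·148^2·148^1 ≡ 1  ← first divisor giving 1
The order is 43.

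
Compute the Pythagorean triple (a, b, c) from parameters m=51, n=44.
(665, 4488, 4537)

Euclid's formula: a = m² - n², b = 2mn, c = m² + n²
m = 51, n = 44
a = 51² - 44² = 2601 - 1936 = 665
b = 2 × 51 × 44 = 4488
c = 51² + 44² = 2601 + 1936 = 4537
Verification: 665² + 4488² = 442225 + 20142144 = 20584369 = 4537² ✓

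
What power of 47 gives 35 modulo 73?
22

Baby-step giant-step with step n = ⌈√73⌉ = 9.
Baby steps 47^j mod 73 (j:value) for j=0..8: 0:1, 1:47, 2:19, 3:17, 4:69, 5:31, 6:70, 7:5, 8:16.
Giant-step multiplier: 47^(-9) ≡ 47^(72-9) = 47^63 ≡ 10 (mod 73).
Giant steps γ_i = 35·10^i mod 73: γ_0=35, γ_1=58, γ_2=69 (in table at j=4).
x = i·n + j = 2·9 + 4 = 22.
Check: 47^22 ≡ 35 (mod 73).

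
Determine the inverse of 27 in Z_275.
163

gcd(27, 275) = 1, so the inverse exists.
Extended Euclidean algorithm on (275, 27):
275 = 10 × 27 + 5  ⟹  5 = (1)·275 + (-10)·27
27 = 5 × 5 + 2  ⟹  2 = (-5)·275 + (51)·27
5 = 2 × 2 + 1  ⟹  1 = (11)·275 + (-112)·27
So (-112)·27 ≡ 1 (mod 275), i.e. 27^(-1) ≡ -112 ≡ 163 (mod 275).
Check: 27 × 163 = 4401 ≡ 1 (mod 275)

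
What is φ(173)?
172

173 = 173
φ(n) = n × ∏(1 - 1/p) for each prime p dividing n
φ(173) = 173 × (1 - 1/173) = 172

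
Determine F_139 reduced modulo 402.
203

Matrix identity: Q^n = [[F_(n+1), F_n], [F_n, F_(n-1)]] with Q = [[1,1],[1,0]].
n = 139 = 10001011₂. Square-and-multiply, entries mod 402:
Q^1 = [[1,1],[1,0]]
Q^2 = (Q^1)² = [[2,1],[1,1]]
Q^4 = (Q^2)² = [[5,3],[3,2]]
Q^8 = (Q^4)² = [[34,21],[21,13]]
Q^17 = (Q^8)²·Q = [[172,391],[391,183]]
Q^34 = (Q^17)² = [[359,115],[115,244]]
Q^69 = (Q^34)²·Q = [[401,200],[200,201]]
Q^139 = (Q^69)²·Q = [[3,203],[203,202]]
F_139 mod 402 = Q^139[0][1] = 203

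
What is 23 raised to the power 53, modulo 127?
29

Repeated squaring. Binary of 53 = 110101.
23^1 ≡ 23 (mod 127); 23^2 ≡ 21 (mod 127); 23^4 ≡ 60 (mod 127); 23^8 ≡ 44 (mod 127); 23^16 ≡ 31 (mod 127); 23^32 ≡ 72 (mod 127)
23^53 = 23^1 × 23^4 × 23^16 × 23^32 ≡ 29 (mod 127)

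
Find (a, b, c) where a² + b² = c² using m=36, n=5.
(1271, 360, 1321)

Euclid's formula: a = m² - n², b = 2mn, c = m² + n²
m = 36, n = 5
a = 36² - 5² = 1296 - 25 = 1271
b = 2 × 36 × 5 = 360
c = 36² + 5² = 1296 + 25 = 1321
Verification: 1271² + 360² = 1615441 + 129600 = 1745041 = 1321² ✓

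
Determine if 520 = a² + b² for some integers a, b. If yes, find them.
6² + 22² (a=6, b=22)

Factorization: 520 = 2^3 × 5 × 13
By Fermat: n is sum of two squares iff every prime p ≡ 3 (mod 4) appears to even power.
All primes ≡ 3 (mod 4) appear to even power.
Search a = 0, 1, 2, … for 520 - a² a perfect square: first hit at a = 6: 520 - 36 = 484 = 22².
520 = 6² + 22² = 36 + 484 ✓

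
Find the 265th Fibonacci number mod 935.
335

Matrix identity: Q^n = [[F_(n+1), F_n], [F_n, F_(n-1)]] with Q = [[1,1],[1,0]].
n = 265 = 100001001₂. Square-and-multiply, entries mod 935:
Q^1 = [[1,1],[1,0]]
Q^2 = (Q^1)² = [[2,1],[1,1]]
Q^4 = (Q^2)² = [[5,3],[3,2]]
Q^8 = (Q^4)² = [[34,21],[21,13]]
Q^16 = (Q^8)² = [[662,52],[52,610]]
Q^33 = (Q^16)²·Q = [[322,563],[563,694]]
Q^66 = (Q^33)² = [[838,723],[723,115]]
Q^132 = (Q^66)² = [[123,859],[859,199]]
Q^265 = (Q^132)²·Q = [[173,335],[335,773]]
F_265 mod 935 = Q^265[0][1] = 335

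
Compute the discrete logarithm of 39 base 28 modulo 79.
53

Baby-step giant-step with step n = ⌈√79⌉ = 9.
Baby steps 28^j mod 79 (j:value) for j=0..8: 0:1, 1:28, 2:73, 3:69, 4:36, 5:60, 6:21, 7:35, 8:32.
Giant-step multiplier: 28^(-9) ≡ 28^(78-9) = 28^69 ≡ 41 (mod 79).
Giant steps γ_i = 39·41^i mod 79: γ_0=39, γ_1=19, γ_2=68, γ_3=23, γ_4=74, γ_5=32 (in table at j=8).
x = i·n + j = 5·9 + 8 = 53.
Check: 28^53 ≡ 39 (mod 79).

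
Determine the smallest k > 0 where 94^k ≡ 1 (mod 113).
112

113 is prime, so ord(94) divides φ(113) = 112.
Divisors of 112: 1, 2, 4, 7, 8, 14, 16, 28, 56, 112.
Repeated squaring: 94^1 ≡ 94, 94^2 ≡ 22, 94^4 ≡ 32, 94^8 ≡ 7, 94^16 ≡ 49, 94^32 ≡ 28, 94^64 ≡ 106 (mod 113).
Test 94^d mod 113 for each divisor d in increasing order:
94^1 ≡ 94
94^2 ≡ 22
94^4 ≡ 32
94^7 = 94^4·94^2·94^1 ≡ 71
94^8 ≡ 7
94^14 = 94^8·94^4·94^2 ≡ 69
94^16 ≡ 49
94^28 = 94^16·94^8·94^4 ≡ 15
94^56 = 94^32·94^16·94^8 ≡ 112
94^112 = 94^64·94^32·94^16 ≡ 1  ← first divisor giving 1
The order is 112.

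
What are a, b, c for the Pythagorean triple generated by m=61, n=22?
(3237, 2684, 4205)

Euclid's formula: a = m² - n², b = 2mn, c = m² + n²
m = 61, n = 22
a = 61² - 22² = 3721 - 484 = 3237
b = 2 × 61 × 22 = 2684
c = 61² + 22² = 3721 + 484 = 4205
Verification: 3237² + 2684² = 10478169 + 7203856 = 17682025 = 4205² ✓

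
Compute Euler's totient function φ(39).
24

39 = 3 × 13
φ(n) = n × ∏(1 - 1/p) for each prime p dividing n
φ(39) = 39 × (1 - 1/3) × (1 - 1/13) = 24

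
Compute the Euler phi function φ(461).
460

461 = 461
φ(n) = n × ∏(1 - 1/p) for each prime p dividing n
φ(461) = 461 × (1 - 1/461) = 460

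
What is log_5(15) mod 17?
14

Baby-step giant-step with step n = ⌈√17⌉ = 5.
Baby steps 5^j mod 17 (j:value) for j=0..4: 0:1, 1:5, 2:8, 3:6, 4:13.
Giant-step multiplier: 5^(-5) ≡ 5^(16-5) = 5^11 ≡ 11 (mod 17).
Giant steps γ_i = 15·11^i mod 17: γ_0=15, γ_1=12, γ_2=13 (in table at j=4).
x = i·n + j = 2·5 + 4 = 14.
Check: 5^14 ≡ 15 (mod 17).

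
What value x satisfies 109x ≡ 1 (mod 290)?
149

gcd(109, 290) = 1, so the inverse exists.
Extended Euclidean algorithm on (290, 109):
290 = 2 × 109 + 72  ⟹  72 = (1)·290 + (-2)·109
109 = 1 × 72 + 37  ⟹  37 = (-1)·290 + (3)·109
72 = 1 × 37 + 35  ⟹  35 = (2)·290 + (-5)·109
37 = 1 × 35 + 2  ⟹  2 = (-3)·290 + (8)·109
35 = 17 × 2 + 1  ⟹  1 = (53)·290 + (-141)·109
So (-141)·109 ≡ 1 (mod 290), i.e. 109^(-1) ≡ -141 ≡ 149 (mod 290).
Check: 109 × 149 = 16241 ≡ 1 (mod 290)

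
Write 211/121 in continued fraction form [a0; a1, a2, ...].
[1; 1, 2, 1, 9, 3]

Euclidean algorithm steps:
211 = 1 × 121 + 90
121 = 1 × 90 + 31
90 = 2 × 31 + 28
31 = 1 × 28 + 3
28 = 9 × 3 + 1
3 = 3 × 1 + 0
Continued fraction: [1; 1, 2, 1, 9, 3]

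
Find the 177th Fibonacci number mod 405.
52

Matrix identity: Q^n = [[F_(n+1), F_n], [F_n, F_(n-1)]] with Q = [[1,1],[1,0]].
n = 177 = 10110001₂. Square-and-multiply, entries mod 405:
Q^1 = [[1,1],[1,0]]
Q^2 = (Q^1)² = [[2,1],[1,1]]
Q^5 = (Q^2)²·Q = [[8,5],[5,3]]
Q^11 = (Q^5)²·Q = [[144,89],[89,55]]
Q^22 = (Q^11)² = [[307,296],[296,11]]
Q^44 = (Q^22)² = [[20,168],[168,257]]
Q^88 = (Q^44)² = [[274,366],[366,313]]
Q^177 = (Q^88)²·Q = [[244,52],[52,192]]
F_177 mod 405 = Q^177[0][1] = 52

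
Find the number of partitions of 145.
24908858009

p(n) counts ways to write n as a sum of positive integers (order ignored).
Euler's pentagonal recurrence: p(k) = p(k-1) + p(k-2) - p(k-5) - p(k-7) + p(k-12) + p(k-15) - ... (offsets j(3j∓1)/2, signs ++--, p(0)=1, p(<0)=0).
DP table for k = 0..144: p(0)=1, p(1)=1, p(2)=2, p(3)=3, p(4)=5, p(5)=7, p(6)=11, p(7)=15, p(8)=22, p(9)=30, p(10)=42, p(11)=56, p(12)=77, p(13)=101, p(14)=135, p(15)=176, p(16)=231, p(17)=297, p(18)=385, p(19)=490, p(20)=627, p(21)=792, p(22)=1002, p(23)=1255, p(24)=1575, p(25)=1958, p(26)=2436, p(27)=3010, p(28)=3718, p(29)=4565, p(30)=5604, p(31)=6842, p(32)=8349, p(33)=10143, p(34)=12310, p(35)=14883, p(36)=17977, p(37)=21637, p(38)=26015, p(39)=31185, p(40)=37338, p(41)=44583, p(42)=53174, p(43)=63261, p(44)=75175, p(45)=89134, p(46)=105558, p(47)=124754, p(48)=147273, p(49)=173525, p(50)=204226, p(51)=239943, p(52)=281589, p(53)=329931, p(54)=386155, p(55)=451276, p(56)=526823, p(57)=614154, p(58)=715220, p(59)=831820, p(60)=966467, p(61)=1121505, p(62)=1300156, p(63)=1505499, p(64)=1741630, p(65)=2012558, p(66)=2323520, p(67)=2679689, p(68)=3087735, p(69)=3554345, p(70)=4087968, p(71)=4697205, p(72)=5392783, p(73)=6185689, p(74)=7089500, p(75)=8118264, p(76)=9289091, p(77)=10619863, p(78)=12132164, p(79)=13848650, p(80)=15796476, p(81)=18004327, p(82)=20506255, p(83)=23338469, p(84)=26543660, p(85)=30167357, p(86)=34262962, p(87)=38887673, p(88)=44108109, p(89)=49995925, p(90)=56634173, p(91)=64112359, p(92)=72533807, p(93)=82010177, p(94)=92669720, p(95)=104651419, p(96)=118114304, p(97)=133230930, p(98)=150198136, p(99)=169229875, p(100)=190569292, p(101)=214481126, p(102)=241265379, p(103)=271248950, p(104)=304801365, p(105)=342325709, p(106)=384276336, p(107)=431149389, p(108)=483502844, p(109)=541946240, p(110)=607163746, p(111)=679903203, p(112)=761002156, p(113)=851376628, p(114)=952050665, p(115)=1064144451, p(116)=1188908248, p(117)=1327710076, p(118)=1482074143, p(119)=1653668665, p(120)=1844349560, p(121)=2056148051, p(122)=2291320912, p(123)=2552338241, p(124)=2841940500, p(125)=3163127352, p(126)=3519222692, p(127)=3913864295, p(128)=4351078600, p(129)=4835271870, p(130)=5371315400, p(131)=5964539504, p(132)=6620830889, p(133)=7346629512, p(134)=8149040695, p(135)=9035836076, p(136)=10015581680, p(137)=11097645016, p(138)=12292341831, p(139)=13610949895, p(140)=15065878135, p(141)=16670689208, p(142)=18440293320, p(143)=20390982757, p(144)=22540654445.
Final step: p(145) = p(144) + p(143) - p(140) - p(138) + p(133) + p(130) - p(123) - p(119) + p(110) + p(105) - p(94) - p(88) + p(75) + p(68) - p(53) - p(45) + p(28) + p(19) - p(0)
= 22540654445 + 20390982757 - 15065878135 - 12292341831 + 7346629512 + 5371315400 - 2552338241 - 1653668665 + 607163746 + 342325709 - 92669720 - 44108109 + 8118264 + 3087735 - 329931 - 89134 + 3718 + 490 - 1
= 24908858009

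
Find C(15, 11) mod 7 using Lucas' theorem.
0

Using Lucas' theorem:
Write n=15 and k=11 in base 7:
n in base 7: [2, 1]
k in base 7: [1, 4]
C(15,11) mod 7 = ∏ C(n_i, k_i) mod 7
Digit binomials (mod 7): C(2,1) = 2; C(1,4) = 0 (k_i > n_i)
Product: 2 × 0 = 0 ≡ 0 (mod 7)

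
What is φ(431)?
430

431 = 431
φ(n) = n × ∏(1 - 1/p) for each prime p dividing n
φ(431) = 431 × (1 - 1/431) = 430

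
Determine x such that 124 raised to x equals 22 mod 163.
60

Baby-step giant-step with step n = ⌈√163⌉ = 13.
Baby steps 124^j mod 163 (j:value) for j=0..12: 0:1, 1:124, 2:54, 3:13, 4:145, 5:50, 6:6, 7:92, 8:161, 9:78, 10:55, 11:137, 12:36.
Giant-step multiplier: 124^(-13) ≡ 124^(162-13) = 124^149 ≡ 44 (mod 163).
Giant steps γ_i = 22·44^i mod 163: γ_0=22, γ_1=153, γ_2=49, γ_3=37, γ_4=161 (in table at j=8).
x = i·n + j = 4·13 + 8 = 60.
Check: 124^60 ≡ 22 (mod 163).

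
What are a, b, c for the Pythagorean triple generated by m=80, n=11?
(6279, 1760, 6521)

Euclid's formula: a = m² - n², b = 2mn, c = m² + n²
m = 80, n = 11
a = 80² - 11² = 6400 - 121 = 6279
b = 2 × 80 × 11 = 1760
c = 80² + 11² = 6400 + 121 = 6521
Verification: 6279² + 1760² = 39425841 + 3097600 = 42523441 = 6521² ✓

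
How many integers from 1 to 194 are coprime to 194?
96

194 = 2 × 97
φ(n) = n × ∏(1 - 1/p) for each prime p dividing n
φ(194) = 194 × (1 - 1/2) × (1 - 1/97) = 96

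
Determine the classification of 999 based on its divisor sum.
deficient

Proper divisors of 999: sum = 1 + 3 + 9 + 27 + 37 + 111 + 333 = 521
Since 521 < 999, 999 is deficient.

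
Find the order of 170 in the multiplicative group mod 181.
45

181 is prime, so ord(170) divides φ(181) = 180.
Divisors of 180: 1, 2, 3, 4, 5, 6, 9, 10, 12, 15, 18, 20, 30, 36, 45, 60, 90, 180.
Repeated squaring: 170^1 ≡ 170, 170^2 ≡ 121, 170^4 ≡ 161, 170^8 ≡ 38, 170^16 ≡ 177, 170^32 ≡ 16, 170^64 ≡ 75, 170^128 ≡ 14 (mod 181).
Test 170^d mod 181 for each divisor d in increasing order:
170^1 ≡ 170
170^2 ≡ 121
170^3 = 170^2·170^1 ≡ 117
170^4 ≡ 161
170^5 = 170^4·170^1 ≡ 39
170^6 = 170^4·170^2 ≡ 114
170^9 = 170^8·170^1 ≡ 125
170^10 = 170^8·170^2 ≡ 73
170^12 = 170^8·170^4 ≡ 145
170^15 = 170^8·170^4·170^2·170^1 ≡ 132
170^18 = 170^16·170^2 ≡ 59
170^20 = 170^16·170^4 ≡ 80
170^30 = 170^16·170^8·170^4·170^2 ≡ 48
170^36 = 170^32·170^4 ≡ 42
170^45 = 170^32·170^8·170^4·170^1 ≡ 1  ← first divisor giving 1
The order is 45.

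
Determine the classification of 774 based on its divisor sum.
abundant

Proper divisors of 774: sum = 1 + 2 + 3 + 6 + 9 + 18 + 43 + 86 + 129 + 258 + 387 = 942
Since 942 > 774, 774 is abundant.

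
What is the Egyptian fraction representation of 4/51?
1/13 + 1/663

Greedy algorithm:
4/51: ceiling(51/4) = 13, use 1/13
1/663: ceiling(663/1) = 663, use 1/663
Result: 4/51 = 1/13 + 1/663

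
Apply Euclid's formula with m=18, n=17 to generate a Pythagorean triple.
(35, 612, 613)

Euclid's formula: a = m² - n², b = 2mn, c = m² + n²
m = 18, n = 17
a = 18² - 17² = 324 - 289 = 35
b = 2 × 18 × 17 = 612
c = 18² + 17² = 324 + 289 = 613
Verification: 35² + 612² = 1225 + 374544 = 375769 = 613² ✓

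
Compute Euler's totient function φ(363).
220

363 = 3 × 11^2
φ(n) = n × ∏(1 - 1/p) for each prime p dividing n
φ(363) = 363 × (1 - 1/3) × (1 - 1/11) = 220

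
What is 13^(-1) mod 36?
25

gcd(13, 36) = 1, so the inverse exists.
Extended Euclidean algorithm on (36, 13):
36 = 2 × 13 + 10  ⟹  10 = (1)·36 + (-2)·13
13 = 1 × 10 + 3  ⟹  3 = (-1)·36 + (3)·13
10 = 3 × 3 + 1  ⟹  1 = (4)·36 + (-11)·13
So (-11)·13 ≡ 1 (mod 36), i.e. 13^(-1) ≡ -11 ≡ 25 (mod 36).
Check: 13 × 25 = 325 ≡ 1 (mod 36)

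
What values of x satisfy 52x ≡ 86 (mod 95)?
x ≡ 93 (mod 95)

gcd(52, 95) = 1, which divides 86, so solutions exist.
Find 52^(-1) mod 95 by the extended Euclidean algorithm:
95 = 1 × 52 + 43  ⟹  43 = (1)·95 + (-1)·52
52 = 1 × 43 + 9  ⟹  9 = (-1)·95 + (2)·52
43 = 4 × 9 + 7  ⟹  7 = (5)·95 + (-9)·52
9 = 1 × 7 + 2  ⟹  2 = (-6)·95 + (11)·52
7 = 3 × 2 + 1  ⟹  1 = (23)·95 + (-42)·52
So (-42)·52 ≡ 1 (mod 95), i.e. 52^(-1) ≡ -42 ≡ 53 (mod 95).
x ≡ 53 × 86 = 4558 ≡ 93 (mod 95).
Check: 52 × 93 = 4836 ≡ 86 (mod 95).
Unique solution: x ≡ 93 (mod 95)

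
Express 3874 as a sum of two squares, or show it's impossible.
25² + 57² (a=25, b=57)

Factorization: 3874 = 2 × 13 × 149
By Fermat: n is sum of two squares iff every prime p ≡ 3 (mod 4) appears to even power.
All primes ≡ 3 (mod 4) appear to even power.
Search a = 0, 1, 2, … for 3874 - a² a perfect square: first hit at a = 25: 3874 - 625 = 3249 = 57².
3874 = 25² + 57² = 625 + 3249 ✓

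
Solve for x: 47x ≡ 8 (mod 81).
x ≡ 76 (mod 81)

gcd(47, 81) = 1, which divides 8, so solutions exist.
Find 47^(-1) mod 81 by the extended Euclidean algorithm:
81 = 1 × 47 + 34  ⟹  34 = (1)·81 + (-1)·47
47 = 1 × 34 + 13  ⟹  13 = (-1)·81 + (2)·47
34 = 2 × 13 + 8  ⟹  8 = (3)·81 + (-5)·47
13 = 1 × 8 + 5  ⟹  5 = (-4)·81 + (7)·47
8 = 1 × 5 + 3  ⟹  3 = (7)·81 + (-12)·47
5 = 1 × 3 + 2  ⟹  2 = (-11)·81 + (19)·47
3 = 1 × 2 + 1  ⟹  1 = (18)·81 + (-31)·47
So (-31)·47 ≡ 1 (mod 81), i.e. 47^(-1) ≡ -31 ≡ 50 (mod 81).
x ≡ 50 × 8 = 400 ≡ 76 (mod 81).
Check: 47 × 76 = 3572 ≡ 8 (mod 81).
Unique solution: x ≡ 76 (mod 81)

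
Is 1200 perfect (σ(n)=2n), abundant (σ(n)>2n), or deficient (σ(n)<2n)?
abundant

Proper divisors of 1200: sum = 1 + 2 + 3 + 4 + 5 + 6 + 8 + 10 + ... + 240 + 300 + 400 + 600 (29 divisors) = 2644
Since 2644 > 1200, 1200 is abundant.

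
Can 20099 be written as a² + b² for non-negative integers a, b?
Not possible

Factorization: 20099 = 101 × 199
By Fermat: n is sum of two squares iff every prime p ≡ 3 (mod 4) appears to even power.
Prime(s) ≡ 3 (mod 4) with odd exponent: [(199, 1)]
Therefore 20099 cannot be expressed as a² + b².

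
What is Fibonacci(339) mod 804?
602

Matrix identity: Q^n = [[F_(n+1), F_n], [F_n, F_(n-1)]] with Q = [[1,1],[1,0]].
n = 339 = 101010011₂. Square-and-multiply, entries mod 804:
Q^1 = [[1,1],[1,0]]
Q^2 = (Q^1)² = [[2,1],[1,1]]
Q^5 = (Q^2)²·Q = [[8,5],[5,3]]
Q^10 = (Q^5)² = [[89,55],[55,34]]
Q^21 = (Q^10)²·Q = [[23,494],[494,333]]
Q^42 = (Q^21)² = [[149,592],[592,361]]
Q^84 = (Q^42)² = [[413,420],[420,797]]
Q^169 = (Q^84)²·Q = [[517,445],[445,72]]
Q^339 = (Q^169)²·Q = [[603,602],[602,1]]
F_339 mod 804 = Q^339[0][1] = 602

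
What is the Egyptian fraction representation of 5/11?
1/3 + 1/9 + 1/99

Greedy algorithm:
5/11: ceiling(11/5) = 3, use 1/3
4/33: ceiling(33/4) = 9, use 1/9
1/99: ceiling(99/1) = 99, use 1/99
Result: 5/11 = 1/3 + 1/9 + 1/99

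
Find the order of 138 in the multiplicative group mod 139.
2

139 is prime, so ord(138) divides φ(139) = 138.
Divisors of 138: 1, 2, 3, 6, 23, 46, 69, 138.
Repeated squaring: 138^1 ≡ 138, 138^2 ≡ 1, 138^4 ≡ 1, 138^8 ≡ 1, 138^16 ≡ 1, 138^32 ≡ 1, 138^64 ≡ 1, 138^128 ≡ 1 (mod 139).
Test 138^d mod 139 for each divisor d in increasing order:
138^1 ≡ 138
138^2 ≡ 1  ← first divisor giving 1
The order is 2.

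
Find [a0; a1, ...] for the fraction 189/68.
[2; 1, 3, 1, 1, 7]

Euclidean algorithm steps:
189 = 2 × 68 + 53
68 = 1 × 53 + 15
53 = 3 × 15 + 8
15 = 1 × 8 + 7
8 = 1 × 7 + 1
7 = 7 × 1 + 0
Continued fraction: [2; 1, 3, 1, 1, 7]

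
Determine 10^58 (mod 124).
40

Repeated squaring. Binary of 58 = 111010.
10^1 ≡ 10 (mod 124); 10^2 ≡ 100 (mod 124); 10^4 ≡ 80 (mod 124); 10^8 ≡ 76 (mod 124); 10^16 ≡ 72 (mod 124); 10^32 ≡ 100 (mod 124)
10^58 = 10^2 × 10^8 × 10^16 × 10^32 ≡ 40 (mod 124)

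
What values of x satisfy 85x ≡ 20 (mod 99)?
x ≡ 41 (mod 99)

gcd(85, 99) = 1, which divides 20, so solutions exist.
Find 85^(-1) mod 99 by the extended Euclidean algorithm:
99 = 1 × 85 + 14  ⟹  14 = (1)·99 + (-1)·85
85 = 6 × 14 + 1  ⟹  1 = (-6)·99 + (7)·85
So (7)·85 ≡ 1 (mod 99), i.e. 85^(-1) ≡ 7 (mod 99).
x ≡ 7 × 20 = 140 ≡ 41 (mod 99).
Check: 85 × 41 = 3485 ≡ 20 (mod 99).
Unique solution: x ≡ 41 (mod 99)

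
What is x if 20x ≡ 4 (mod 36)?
x ≡ 2 (mod 9)

gcd(20, 36) = 4, which divides 4, so solutions exist.
Divide through by 4: 5x ≡ 1 (mod 9).
Find 5^(-1) mod 9 by the extended Euclidean algorithm:
9 = 1 × 5 + 4  ⟹  4 = (1)·9 + (-1)·5
5 = 1 × 4 + 1  ⟹  1 = (-1)·9 + (2)·5
So (2)·5 ≡ 1 (mod 9), i.e. 5^(-1) ≡ 2 (mod 9).
x ≡ 2 × 1 = 2 ≡ 2 (mod 9).
Check: 20 × 2 = 40 ≡ 4 (mod 36).
x ≡ 2 (mod 9), giving 4 solutions mod 36.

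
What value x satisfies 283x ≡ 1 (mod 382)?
27

gcd(283, 382) = 1, so the inverse exists.
Extended Euclidean algorithm on (382, 283):
382 = 1 × 283 + 99  ⟹  99 = (1)·382 + (-1)·283
283 = 2 × 99 + 85  ⟹  85 = (-2)·382 + (3)·283
99 = 1 × 85 + 14  ⟹  14 = (3)·382 + (-4)·283
85 = 6 × 14 + 1  ⟹  1 = (-20)·382 + (27)·283
So (27)·283 ≡ 1 (mod 382), i.e. 283^(-1) ≡ 27 (mod 382).
Check: 283 × 27 = 7641 ≡ 1 (mod 382)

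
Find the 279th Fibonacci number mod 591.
322

Matrix identity: Q^n = [[F_(n+1), F_n], [F_n, F_(n-1)]] with Q = [[1,1],[1,0]].
n = 279 = 100010111₂. Square-and-multiply, entries mod 591:
Q^1 = [[1,1],[1,0]]
Q^2 = (Q^1)² = [[2,1],[1,1]]
Q^4 = (Q^2)² = [[5,3],[3,2]]
Q^8 = (Q^4)² = [[34,21],[21,13]]
Q^17 = (Q^8)²·Q = [[220,415],[415,396]]
Q^34 = (Q^17)² = [[182,328],[328,445]]
Q^69 = (Q^34)²·Q = [[38,50],[50,579]]
Q^139 = (Q^69)²·Q = [[516,398],[398,118]]
Q^279 = (Q^139)²·Q = [[297,322],[322,566]]
F_279 mod 591 = Q^279[0][1] = 322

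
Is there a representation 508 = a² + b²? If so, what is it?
Not possible

Factorization: 508 = 2^2 × 127
By Fermat: n is sum of two squares iff every prime p ≡ 3 (mod 4) appears to even power.
Prime(s) ≡ 3 (mod 4) with odd exponent: [(127, 1)]
Therefore 508 cannot be expressed as a² + b².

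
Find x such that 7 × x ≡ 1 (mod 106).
91

gcd(7, 106) = 1, so the inverse exists.
Extended Euclidean algorithm on (106, 7):
106 = 15 × 7 + 1  ⟹  1 = (1)·106 + (-15)·7
So (-15)·7 ≡ 1 (mod 106), i.e. 7^(-1) ≡ -15 ≡ 91 (mod 106).
Check: 7 × 91 = 637 ≡ 1 (mod 106)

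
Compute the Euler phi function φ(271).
270

271 = 271
φ(n) = n × ∏(1 - 1/p) for each prime p dividing n
φ(271) = 271 × (1 - 1/271) = 270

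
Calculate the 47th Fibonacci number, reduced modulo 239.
55

Matrix identity: Q^n = [[F_(n+1), F_n], [F_n, F_(n-1)]] with Q = [[1,1],[1,0]].
n = 47 = 101111₂. Square-and-multiply, entries mod 239:
Q^1 = [[1,1],[1,0]]
Q^2 = (Q^1)² = [[2,1],[1,1]]
Q^5 = (Q^2)²·Q = [[8,5],[5,3]]
Q^11 = (Q^5)²·Q = [[144,89],[89,55]]
Q^23 = (Q^11)²·Q = [[2,216],[216,25]]
Q^47 = (Q^23)²·Q = [[151,55],[55,96]]
F_47 mod 239 = Q^47[0][1] = 55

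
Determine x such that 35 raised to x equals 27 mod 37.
6

Baby-step giant-step with step n = ⌈√37⌉ = 7.
Baby steps 35^j mod 37 (j:value) for j=0..6: 0:1, 1:35, 2:4, 3:29, 4:16, 5:5, 6:27.
h = 27 is already in the table at j=6, so x = 6.
Check: 35^6 ≡ 27 (mod 37).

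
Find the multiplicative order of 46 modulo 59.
29

59 is prime, so ord(46) divides φ(59) = 58.
Divisors of 58: 1, 2, 29, 58.
Repeated squaring: 46^1 ≡ 46, 46^2 ≡ 51, 46^4 ≡ 5, 46^8 ≡ 25, 46^16 ≡ 35, 46^32 ≡ 45 (mod 59).
Test 46^d mod 59 for each divisor d in increasing order:
46^1 ≡ 46
46^2 ≡ 51
46^29 = 46^16·46^8·46^4·46^1 ≡ 1  ← first divisor giving 1
The order is 29.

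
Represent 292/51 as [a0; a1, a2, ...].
[5; 1, 2, 1, 1, 1, 4]

Euclidean algorithm steps:
292 = 5 × 51 + 37
51 = 1 × 37 + 14
37 = 2 × 14 + 9
14 = 1 × 9 + 5
9 = 1 × 5 + 4
5 = 1 × 4 + 1
4 = 4 × 1 + 0
Continued fraction: [5; 1, 2, 1, 1, 1, 4]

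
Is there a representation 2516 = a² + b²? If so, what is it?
4² + 50² (a=4, b=50)

Factorization: 2516 = 2^2 × 17 × 37
By Fermat: n is sum of two squares iff every prime p ≡ 3 (mod 4) appears to even power.
All primes ≡ 3 (mod 4) appear to even power.
Search a = 0, 1, 2, … for 2516 - a² a perfect square: first hit at a = 4: 2516 - 16 = 2500 = 50².
2516 = 4² + 50² = 16 + 2500 ✓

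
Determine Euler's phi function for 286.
120

286 = 2 × 11 × 13
φ(n) = n × ∏(1 - 1/p) for each prime p dividing n
φ(286) = 286 × (1 - 1/2) × (1 - 1/11) × (1 - 1/13) = 120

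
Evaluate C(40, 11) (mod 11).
3

Using Lucas' theorem:
Write n=40 and k=11 in base 11:
n in base 11: [3, 7]
k in base 11: [1, 0]
C(40,11) mod 11 = ∏ C(n_i, k_i) mod 11
Digit binomials (mod 11): C(3,1) = 3; C(7,0) = 1
Product: 3 × 1 = 3 ≡ 3 (mod 11)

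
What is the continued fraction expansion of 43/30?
[1; 2, 3, 4]

Euclidean algorithm steps:
43 = 1 × 30 + 13
30 = 2 × 13 + 4
13 = 3 × 4 + 1
4 = 4 × 1 + 0
Continued fraction: [1; 2, 3, 4]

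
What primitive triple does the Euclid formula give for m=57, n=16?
(2993, 1824, 3505)

Euclid's formula: a = m² - n², b = 2mn, c = m² + n²
m = 57, n = 16
a = 57² - 16² = 3249 - 256 = 2993
b = 2 × 57 × 16 = 1824
c = 57² + 16² = 3249 + 256 = 3505
Verification: 2993² + 1824² = 8958049 + 3326976 = 12285025 = 3505² ✓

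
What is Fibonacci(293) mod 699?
686

Matrix identity: Q^n = [[F_(n+1), F_n], [F_n, F_(n-1)]] with Q = [[1,1],[1,0]].
n = 293 = 100100101₂. Square-and-multiply, entries mod 699:
Q^1 = [[1,1],[1,0]]
Q^2 = (Q^1)² = [[2,1],[1,1]]
Q^4 = (Q^2)² = [[5,3],[3,2]]
Q^9 = (Q^4)²·Q = [[55,34],[34,21]]
Q^18 = (Q^9)² = [[686,487],[487,199]]
Q^36 = (Q^18)² = [[377,411],[411,665]]
Q^73 = (Q^36)²·Q = [[469,694],[694,474]]
Q^146 = (Q^73)² = [[500,178],[178,322]]
Q^293 = (Q^146)²·Q = [[212,686],[686,225]]
F_293 mod 699 = Q^293[0][1] = 686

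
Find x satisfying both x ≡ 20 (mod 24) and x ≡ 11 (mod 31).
476

Using Chinese Remainder Theorem:
M = 24 × 31 = 744
M1 = 31, M2 = 24
y1 = 31^(-1) mod 24 = 7
y2 = 24^(-1) mod 31 = 22
x = (20×31×7 + 11×24×22) mod 744 = 476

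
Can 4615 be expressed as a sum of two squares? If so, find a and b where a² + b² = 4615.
Not possible

Factorization: 4615 = 5 × 13 × 71
By Fermat: n is sum of two squares iff every prime p ≡ 3 (mod 4) appears to even power.
Prime(s) ≡ 3 (mod 4) with odd exponent: [(71, 1)]
Therefore 4615 cannot be expressed as a² + b².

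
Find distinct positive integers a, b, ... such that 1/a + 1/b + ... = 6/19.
1/4 + 1/16 + 1/304

Greedy algorithm:
6/19: ceiling(19/6) = 4, use 1/4
5/76: ceiling(76/5) = 16, use 1/16
1/304: ceiling(304/1) = 304, use 1/304
Result: 6/19 = 1/4 + 1/16 + 1/304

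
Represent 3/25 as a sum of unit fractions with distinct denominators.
1/9 + 1/113 + 1/25425

Greedy algorithm:
3/25: ceiling(25/3) = 9, use 1/9
2/225: ceiling(225/2) = 113, use 1/113
1/25425: ceiling(25425/1) = 25425, use 1/25425
Result: 3/25 = 1/9 + 1/113 + 1/25425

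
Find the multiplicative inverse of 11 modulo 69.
44

gcd(11, 69) = 1, so the inverse exists.
Extended Euclidean algorithm on (69, 11):
69 = 6 × 11 + 3  ⟹  3 = (1)·69 + (-6)·11
11 = 3 × 3 + 2  ⟹  2 = (-3)·69 + (19)·11
3 = 1 × 2 + 1  ⟹  1 = (4)·69 + (-25)·11
So (-25)·11 ≡ 1 (mod 69), i.e. 11^(-1) ≡ -25 ≡ 44 (mod 69).
Check: 11 × 44 = 484 ≡ 1 (mod 69)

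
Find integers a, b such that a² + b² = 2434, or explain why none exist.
15² + 47² (a=15, b=47)

Factorization: 2434 = 2 × 1217
By Fermat: n is sum of two squares iff every prime p ≡ 3 (mod 4) appears to even power.
All primes ≡ 3 (mod 4) appear to even power.
Search a = 0, 1, 2, … for 2434 - a² a perfect square: first hit at a = 15: 2434 - 225 = 2209 = 47².
2434 = 15² + 47² = 225 + 2209 ✓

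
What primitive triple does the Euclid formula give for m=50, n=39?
(979, 3900, 4021)

Euclid's formula: a = m² - n², b = 2mn, c = m² + n²
m = 50, n = 39
a = 50² - 39² = 2500 - 1521 = 979
b = 2 × 50 × 39 = 3900
c = 50² + 39² = 2500 + 1521 = 4021
Verification: 979² + 3900² = 958441 + 15210000 = 16168441 = 4021² ✓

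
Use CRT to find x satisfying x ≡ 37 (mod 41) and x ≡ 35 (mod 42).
119

Using Chinese Remainder Theorem:
M = 41 × 42 = 1722
M1 = 42, M2 = 41
y1 = 42^(-1) mod 41 = 1
y2 = 41^(-1) mod 42 = 41
x = (37×42×1 + 35×41×41) mod 1722 = 119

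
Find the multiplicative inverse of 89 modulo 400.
9

gcd(89, 400) = 1, so the inverse exists.
Extended Euclidean algorithm on (400, 89):
400 = 4 × 89 + 44  ⟹  44 = (1)·400 + (-4)·89
89 = 2 × 44 + 1  ⟹  1 = (-2)·400 + (9)·89
So (9)·89 ≡ 1 (mod 400), i.e. 89^(-1) ≡ 9 (mod 400).
Check: 89 × 9 = 801 ≡ 1 (mod 400)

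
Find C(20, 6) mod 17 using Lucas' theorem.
0

Using Lucas' theorem:
Write n=20 and k=6 in base 17:
n in base 17: [1, 3]
k in base 17: [0, 6]
C(20,6) mod 17 = ∏ C(n_i, k_i) mod 17
Digit binomials (mod 17): C(1,0) = 1; C(3,6) = 0 (k_i > n_i)
Product: 1 × 0 = 0 ≡ 0 (mod 17)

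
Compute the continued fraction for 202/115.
[1; 1, 3, 9, 3]

Euclidean algorithm steps:
202 = 1 × 115 + 87
115 = 1 × 87 + 28
87 = 3 × 28 + 3
28 = 9 × 3 + 1
3 = 3 × 1 + 0
Continued fraction: [1; 1, 3, 9, 3]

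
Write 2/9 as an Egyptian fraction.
1/5 + 1/45

Greedy algorithm:
2/9: ceiling(9/2) = 5, use 1/5
1/45: ceiling(45/1) = 45, use 1/45
Result: 2/9 = 1/5 + 1/45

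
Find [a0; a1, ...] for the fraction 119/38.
[3; 7, 1, 1, 2]

Euclidean algorithm steps:
119 = 3 × 38 + 5
38 = 7 × 5 + 3
5 = 1 × 3 + 2
3 = 1 × 2 + 1
2 = 2 × 1 + 0
Continued fraction: [3; 7, 1, 1, 2]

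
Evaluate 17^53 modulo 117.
62

Repeated squaring. Binary of 53 = 110101.
17^1 ≡ 17 (mod 117); 17^2 ≡ 55 (mod 117); 17^4 ≡ 100 (mod 117); 17^8 ≡ 55 (mod 117); 17^16 ≡ 100 (mod 117); 17^32 ≡ 55 (mod 117)
17^53 = 17^1 × 17^4 × 17^16 × 17^32 ≡ 62 (mod 117)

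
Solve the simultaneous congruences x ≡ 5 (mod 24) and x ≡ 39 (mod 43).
125

Using Chinese Remainder Theorem:
M = 24 × 43 = 1032
M1 = 43, M2 = 24
y1 = 43^(-1) mod 24 = 19
y2 = 24^(-1) mod 43 = 9
x = (5×43×19 + 39×24×9) mod 1032 = 125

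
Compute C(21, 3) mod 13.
4

Using Lucas' theorem:
Write n=21 and k=3 in base 13:
n in base 13: [1, 8]
k in base 13: [0, 3]
C(21,3) mod 13 = ∏ C(n_i, k_i) mod 13
Digit binomials (mod 13): C(1,0) = 1; C(8,3) = 56 ≡ 4
Product: 1 × 4 = 4 ≡ 4 (mod 13)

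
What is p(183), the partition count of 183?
896684817527

p(n) counts ways to write n as a sum of positive integers (order ignored).
Euler's pentagonal recurrence: p(k) = p(k-1) + p(k-2) - p(k-5) - p(k-7) + p(k-12) + p(k-15) - ... (offsets j(3j∓1)/2, signs ++--, p(0)=1, p(<0)=0).
DP table for k = 0..182: p(0)=1, p(1)=1, p(2)=2, p(3)=3, p(4)=5, p(5)=7, p(6)=11, p(7)=15, p(8)=22, p(9)=30, p(10)=42, p(11)=56, p(12)=77, p(13)=101, p(14)=135, p(15)=176, p(16)=231, p(17)=297, p(18)=385, p(19)=490, p(20)=627, p(21)=792, p(22)=1002, p(23)=1255, p(24)=1575, p(25)=1958, p(26)=2436, p(27)=3010, p(28)=3718, p(29)=4565, p(30)=5604, p(31)=6842, p(32)=8349, p(33)=10143, p(34)=12310, p(35)=14883, p(36)=17977, p(37)=21637, p(38)=26015, p(39)=31185, p(40)=37338, p(41)=44583, p(42)=53174, p(43)=63261, p(44)=75175, p(45)=89134, p(46)=105558, p(47)=124754, p(48)=147273, p(49)=173525, p(50)=204226, p(51)=239943, p(52)=281589, p(53)=329931, p(54)=386155, p(55)=451276, p(56)=526823, p(57)=614154, p(58)=715220, p(59)=831820, p(60)=966467, p(61)=1121505, p(62)=1300156, p(63)=1505499, p(64)=1741630, p(65)=2012558, p(66)=2323520, p(67)=2679689, p(68)=3087735, p(69)=3554345, p(70)=4087968, p(71)=4697205, p(72)=5392783, p(73)=6185689, p(74)=7089500, p(75)=8118264, p(76)=9289091, p(77)=10619863, p(78)=12132164, p(79)=13848650, p(80)=15796476, p(81)=18004327, p(82)=20506255, p(83)=23338469, p(84)=26543660, p(85)=30167357, p(86)=34262962, p(87)=38887673, p(88)=44108109, p(89)=49995925, p(90)=56634173, p(91)=64112359, p(92)=72533807, p(93)=82010177, p(94)=92669720, p(95)=104651419, p(96)=118114304, p(97)=133230930, p(98)=150198136, p(99)=169229875, p(100)=190569292, p(101)=214481126, p(102)=241265379, p(103)=271248950, p(104)=304801365, p(105)=342325709, p(106)=384276336, p(107)=431149389, p(108)=483502844, p(109)=541946240, p(110)=607163746, p(111)=679903203, p(112)=761002156, p(113)=851376628, p(114)=952050665, p(115)=1064144451, p(116)=1188908248, p(117)=1327710076, p(118)=1482074143, p(119)=1653668665, p(120)=1844349560, p(121)=2056148051, p(122)=2291320912, p(123)=2552338241, p(124)=2841940500, p(125)=3163127352, p(126)=3519222692, p(127)=3913864295, p(128)=4351078600, p(129)=4835271870, p(130)=5371315400, p(131)=5964539504, p(132)=6620830889, p(133)=7346629512, p(134)=8149040695, p(135)=9035836076, p(136)=10015581680, p(137)=11097645016, p(138)=12292341831, p(139)=13610949895, p(140)=15065878135, p(141)=16670689208, p(142)=18440293320, p(143)=20390982757, p(144)=22540654445, p(145)=24908858009, p(146)=27517052599, p(147)=30388671978, p(148)=33549419497, p(149)=37027355200, p(150)=40853235313, p(151)=45060624582, p(152)=49686288421, p(153)=54770336324, p(154)=60356673280, p(155)=66493182097, p(156)=73232243759, p(157)=80630964769, p(158)=88751778802, p(159)=97662728555, p(160)=107438159466, p(161)=118159068427, p(162)=129913904637, p(163)=142798995930, p(164)=156919475295, p(165)=172389800255, p(166)=189334822579, p(167)=207890420102, p(168)=228204732751, p(169)=250438925115, p(170)=274768617130, p(171)=301384802048, p(172)=330495499613, p(173)=362326859895, p(174)=397125074750, p(175)=435157697830, p(176)=476715857290, p(177)=522115831195, p(178)=571701605655, p(179)=625846753120, p(180)=684957390936, p(181)=749474411781, p(182)=819876908323.
Final step: p(183) = p(182) + p(181) - p(178) - p(176) + p(171) + p(168) - p(161) - p(157) + p(148) + p(143) - p(132) - p(126) + p(113) + p(106) - p(91) - p(83) + p(66) + p(57) - p(38) - p(28) + p(7)
= 819876908323 + 749474411781 - 571701605655 - 476715857290 + 301384802048 + 228204732751 - 118159068427 - 80630964769 + 33549419497 + 20390982757 - 6620830889 - 3519222692 + 851376628 + 384276336 - 64112359 - 23338469 + 2323520 + 614154 - 26015 - 3718 + 15
= 896684817527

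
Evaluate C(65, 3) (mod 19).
18

Using Lucas' theorem:
Write n=65 and k=3 in base 19:
n in base 19: [3, 8]
k in base 19: [0, 3]
C(65,3) mod 19 = ∏ C(n_i, k_i) mod 19
Digit binomials (mod 19): C(3,0) = 1; C(8,3) = 56 ≡ 18
Product: 1 × 18 = 18 ≡ 18 (mod 19)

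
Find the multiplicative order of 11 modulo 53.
26

53 is prime, so ord(11) divides φ(53) = 52.
Divisors of 52: 1, 2, 4, 13, 26, 52.
Repeated squaring: 11^1 ≡ 11, 11^2 ≡ 15, 11^4 ≡ 13, 11^8 ≡ 10, 11^16 ≡ 47, 11^32 ≡ 36 (mod 53).
Test 11^d mod 53 for each divisor d in increasing order:
11^1 ≡ 11
11^2 ≡ 15
11^4 ≡ 13
11^13 = 11^8·11^4·11^1 ≡ 52
11^26 = 11^16·11^8·11^2 ≡ 1  ← first divisor giving 1
The order is 26.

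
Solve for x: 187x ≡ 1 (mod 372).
187

gcd(187, 372) = 1, so the inverse exists.
Extended Euclidean algorithm on (372, 187):
372 = 1 × 187 + 185  ⟹  185 = (1)·372 + (-1)·187
187 = 1 × 185 + 2  ⟹  2 = (-1)·372 + (2)·187
185 = 92 × 2 + 1  ⟹  1 = (93)·372 + (-185)·187
So (-185)·187 ≡ 1 (mod 372), i.e. 187^(-1) ≡ -185 ≡ 187 (mod 372).
Check: 187 × 187 = 34969 ≡ 1 (mod 372)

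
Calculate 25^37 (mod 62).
25

Repeated squaring. Binary of 37 = 100101.
25^1 ≡ 25 (mod 62); 25^2 ≡ 5 (mod 62); 25^4 ≡ 25 (mod 62); 25^8 ≡ 5 (mod 62); 25^16 ≡ 25 (mod 62); 25^32 ≡ 5 (mod 62)
25^37 = 25^1 × 25^4 × 25^32 ≡ 25 (mod 62)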